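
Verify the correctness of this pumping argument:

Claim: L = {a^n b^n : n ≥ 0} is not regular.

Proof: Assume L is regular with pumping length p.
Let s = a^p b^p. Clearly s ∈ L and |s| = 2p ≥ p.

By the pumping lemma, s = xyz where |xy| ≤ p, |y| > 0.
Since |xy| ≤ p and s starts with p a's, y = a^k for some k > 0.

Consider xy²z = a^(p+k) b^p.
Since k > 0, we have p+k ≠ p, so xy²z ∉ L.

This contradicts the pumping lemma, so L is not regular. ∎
The proof is correct.

This proof is valid because:
1. The string s = a^p b^p is correctly in L
2. The decomposition analysis is correct: y must consist only of a's
3. The contradiction is valid: pumping increases a's but not b's
4. The conclusion follows logically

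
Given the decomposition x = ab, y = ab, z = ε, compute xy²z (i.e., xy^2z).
ababab

Given x = 'ab', y = 'ab', z = '' and i = 2:

xy^2z = x + y·y·...·y (2 times) + z
       = 'ab' + 'ab'^2 + ''
       = 'ab' + 'abab' + ''
       = 'ababab'

The pumped string is 'ababab' with length 6.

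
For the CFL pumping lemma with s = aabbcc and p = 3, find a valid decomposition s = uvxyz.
u='aa', v='b', x='b', y='c', z='c'

For s = aabbcc with pumping length p = 3:

One valid decomposition:
- u = 'aa'
- v = 'b'
- x = 'b'
- y = 'c'
- z = 'c'

Verification:
- uvxyz = 'aa' + 'b' + 'b' + 'c' + 'c' = aabbcc ✓
- |vxy| = |'bbc'| = 3 ≤ 3 ✓
- |vy| = |'bc'| = 2 > 0 ✓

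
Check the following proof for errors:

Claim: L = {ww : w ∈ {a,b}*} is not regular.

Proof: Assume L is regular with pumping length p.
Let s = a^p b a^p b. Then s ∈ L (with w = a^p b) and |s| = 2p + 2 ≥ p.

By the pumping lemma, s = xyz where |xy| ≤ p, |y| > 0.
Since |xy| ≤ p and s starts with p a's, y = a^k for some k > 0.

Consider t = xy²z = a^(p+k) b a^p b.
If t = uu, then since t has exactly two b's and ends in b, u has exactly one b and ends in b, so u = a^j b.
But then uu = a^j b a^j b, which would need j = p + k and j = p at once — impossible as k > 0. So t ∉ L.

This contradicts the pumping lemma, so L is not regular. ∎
The proof is correct.

This proof is valid because:
1. s = a^p b a^p b is in L and is chosen in terms of p, so |s| ≥ p holds for every p
2. The decomposition analysis is correct: |xy| ≤ p forces y to lie inside the leading a's
3. The contradiction is valid: the argument shows a^(p+k) b a^p b cannot be split into two equal halves
4. The conclusion follows logically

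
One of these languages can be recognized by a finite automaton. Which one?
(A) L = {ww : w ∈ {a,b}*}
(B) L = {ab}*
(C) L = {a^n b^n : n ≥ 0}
(B) {ab}*

(B) L = {ab}* is regular.

This can be recognized by a finite automaton (DFA/NFA).
Regular expressions like {ab}* define regular languages.

The other choices are not regular:
- {a^n b^n : n ≥ 0}: After pumping, the number of a's and b's become unequal
- {ww : w ∈ {a,b}*}: After pumping, the two halves no longer match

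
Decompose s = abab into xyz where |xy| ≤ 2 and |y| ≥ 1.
x = 'a', y = 'b', z = 'ab'

For s = abab and p = 2, one valid decomposition is:
- x = 'a' (length 1)
- y = 'b' (length 1)
- z = 'ab' (length 2)

Verification:
- xyz = 'a' + 'b' + 'ab' = abab ✓
- |xy| = 2 ≤ 2 ✓
- |y| = 1 > 0 ✓

All pumping lemma constraints are satisfied.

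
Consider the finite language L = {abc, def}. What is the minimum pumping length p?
p = 4

For a finite language L, the pumping lemma holds vacuously if p > max|s| for s ∈ L.

The longest string in L = {abc, def} has length 3.
If p = 4, then no string s ∈ L has |s| ≥ p, so the condition is vacuously true.

The minimum pumping length is p = 4.

Why no smaller p works: for any p ≤ 3, the longest string s ∈ L has |s| = 3 ≥ p, so it would
have to be pumpable; but pumping up (i = 2, 3, ...) produces ever longer strings, which cannot all lie in the
finite language L. So the pumping property fails for every p ≤ 3.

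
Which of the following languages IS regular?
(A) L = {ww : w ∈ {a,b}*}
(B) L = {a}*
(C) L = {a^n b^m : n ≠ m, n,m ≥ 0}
(B) {a}*

(B) L = {a}* is regular.

This can be recognized by a finite automaton (DFA/NFA).
Regular expressions like {a}* define regular languages.

The other choices are not regular:
- {a^n b^m : n ≠ m, n,m ≥ 0}: After pumping a's, we can make n = m
- {ww : w ∈ {a,b}*}: After pumping, the two halves no longer match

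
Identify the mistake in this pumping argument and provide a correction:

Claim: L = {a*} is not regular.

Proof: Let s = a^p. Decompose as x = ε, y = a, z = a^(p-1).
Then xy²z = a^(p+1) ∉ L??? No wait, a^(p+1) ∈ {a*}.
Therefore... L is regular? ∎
Error: The proof attempts to show a*  is not regular, but a* IS regular!

Correction: a* is a regular language (recognized by a simple DFA with one accepting state and self-loop on 'a'). The pumping lemma can only prove non-regularity, not regularity. For regular languages, pumping always works.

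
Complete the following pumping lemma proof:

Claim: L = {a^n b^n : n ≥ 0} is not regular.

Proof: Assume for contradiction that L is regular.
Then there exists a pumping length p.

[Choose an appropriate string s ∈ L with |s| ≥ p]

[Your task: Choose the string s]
s = a^p b^p

This string is in L (has equal a's and b's) and has length 2p ≥ p.
Any decomposition xyz with |xy| ≤ p means y consists only of a's,
so pumping will unbalance the counts.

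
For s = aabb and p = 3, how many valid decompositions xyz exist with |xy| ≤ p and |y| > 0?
6

For s = 'aabb' with pumping length p = 3:

Constraints: |xy| ≤ 3, |y| > 0

Valid decompositions (|xy| ≤ p, |y| ≥ 1):
  • x='', y='a', z='abb'
  • x='a', y='a', z='bb'
  • x='', y='aa', z='bb'
  • x='aa', y='b', z='b'
  • x='a', y='ab', z='b'
  • x='', y='aab', z='b'

Total count: 6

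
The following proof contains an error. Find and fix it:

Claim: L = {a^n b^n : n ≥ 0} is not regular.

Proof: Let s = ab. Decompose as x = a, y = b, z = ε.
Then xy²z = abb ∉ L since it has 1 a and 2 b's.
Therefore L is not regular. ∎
Error: The string s = ab might be shorter than the pumping length p.

Correction: Choose s = a^p b^p to ensure |s| ≥ p. Also, the decomposition is wrong: with |xy| ≤ p, y cannot include b's when s starts with p a's.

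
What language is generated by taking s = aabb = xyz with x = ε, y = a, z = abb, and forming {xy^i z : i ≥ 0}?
{xy^i z : i ≥ 0} = {a^(i+1) b^2 : i ≥ 0} = {abb, aabb, aaabb, ...}

With x = ε, y = a, z = abb: Starting with aabb and pumping the first 'a' (z = abb keeps the second 'a'), we get strings with i+1 a's followed by 2 b's for i = 0, 1, 2, ...; note bb is not produced because z always contributes one a.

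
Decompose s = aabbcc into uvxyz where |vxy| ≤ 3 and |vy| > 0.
u='aa', v='b', x='b', y='c', z='c'

For s = aabbcc with pumping length p = 3:

One valid decomposition:
- u = 'aa'
- v = 'b'
- x = 'b'
- y = 'c'
- z = 'c'

Verification:
- uvxyz = 'aa' + 'b' + 'b' + 'c' + 'c' = aabbcc ✓
- |vxy| = |'bbc'| = 3 ≤ 3 ✓
- |vy| = |'bc'| = 2 > 0 ✓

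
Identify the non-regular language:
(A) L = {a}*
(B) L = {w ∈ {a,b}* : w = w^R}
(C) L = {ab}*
(B) {w ∈ {a,b}* : w = w^R}

(B) L = {w ∈ {a,b}* : w = w^R} is NOT regular.

The pumping lemma can be used to prove this:
After pumping, the string is no longer symmetric

The other languages are regular because they can be recognized by finite automata.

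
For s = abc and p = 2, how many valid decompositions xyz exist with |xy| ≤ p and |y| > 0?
3

For s = 'abc' with pumping length p = 2:

Constraints: |xy| ≤ 2, |y| > 0

Valid decompositions (|xy| ≤ p, |y| ≥ 1):
  • x='', y='a', z='bc'
  • x='a', y='b', z='c'
  • x='', y='ab', z='c'

Total count: 3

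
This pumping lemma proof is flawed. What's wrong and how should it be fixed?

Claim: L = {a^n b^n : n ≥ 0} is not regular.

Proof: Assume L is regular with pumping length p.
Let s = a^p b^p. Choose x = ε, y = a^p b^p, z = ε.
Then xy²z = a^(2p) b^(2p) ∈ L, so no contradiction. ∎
Error: The decomposition violates |xy| ≤ p. With y = a^p b^p, |xy| = |y| = 2p > p. (The proof also miscomputes xy²z, which would be a^p b^p a^p b^p rather than a^(2p) b^(2p), and it wrongly treats one harmless decomposition as settling the matter — the prover does not get to choose the decomposition.)

Correction: The pumping lemma requires |xy| ≤ p, and the argument must handle every decomposition satisfying |xy| ≤ p, |y| ≥ 1. Since s starts with p a's, any such y consists only of a's, say y = a^k with k ≥ 1. Then xy²z = a^(p+k) b^p has unequal numbers of a's and b's, so xy²z ∉ L — the required contradiction.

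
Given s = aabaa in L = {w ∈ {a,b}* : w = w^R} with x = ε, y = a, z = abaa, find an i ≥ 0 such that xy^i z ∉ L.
i = 0

xy⁰z = ε · ε · abaa = abaa; abaa reversed is aaba ≠ abaa, so it is not a palindrome and is not in L.
(Other choices also work, e.g. i = 2, 3; only i = 1 is guaranteed to stay in L since xy¹z = s.)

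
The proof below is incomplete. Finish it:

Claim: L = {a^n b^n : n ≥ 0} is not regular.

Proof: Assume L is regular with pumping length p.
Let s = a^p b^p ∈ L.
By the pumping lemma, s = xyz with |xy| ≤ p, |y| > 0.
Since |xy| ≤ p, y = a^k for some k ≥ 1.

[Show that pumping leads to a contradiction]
Consider xy²z = a^(p+k) b^p.

Since k ≥ 1, we have p + k > p.
So xy²z has more a's than b's: (p+k) a's vs p b's.
This means xy²z ∉ L because a^n b^n requires equal counts.

This contradicts the pumping lemma which states xy²z ∈ L.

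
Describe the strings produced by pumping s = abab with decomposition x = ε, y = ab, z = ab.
{xy^i z : i ≥ 0} = {(ab)^(i+1) : i ≥ 0} = {ab, abab, ababab, ...}

With x = ε, y = ab, z = ab: Pumping 'ab' gives strings of alternating a's and b's.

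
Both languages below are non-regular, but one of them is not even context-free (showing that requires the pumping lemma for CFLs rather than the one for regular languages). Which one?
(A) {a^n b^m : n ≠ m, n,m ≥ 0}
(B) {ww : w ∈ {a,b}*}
(B) {ww : w ∈ {a,b}*}

(B) {ww : w ∈ {a,b}*} requires the CFL pumping lemma.

- {a^n b^m : n ≠ m, n,m ≥ 0} is context-free (but not regular)
  • Can be shown non-regular with the regular pumping lemma
  • After pumping a's, we can make n = m

- {ww : w ∈ {a,b}*} is NOT context-free
  • Requires the CFL pumping lemma to prove
  • Cannot verify equality of two arbitrary substrings

The CFL pumping lemma is "stronger" in that it can prove non-membership
in the larger class of context-free languages.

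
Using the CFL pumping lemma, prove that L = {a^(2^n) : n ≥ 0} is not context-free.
Assume for contradiction that L is context-free, and let p ≥ 1 be the pumping length given by the pumping lemma for CFLs.
Choose s = a^(2^p). Then s ∈ L and |s| = 2^p ≥ p.
By the CFL pumping lemma, s = uvxyz for some u, v, x, y, z with |vxy| ≤ p, |vy| ≥ 1, and uv^i xy^i z ∈ L for every i ≥ 0.
All symbols are a's, so only lengths matter: let k = |vy|, with 1 ≤ k ≤ |vxy| ≤ p < 2^p.

Take i = 2: |uv²xy²z| = 2^p + k, and 2^p < 2^p + k < 2^p + 2^p = 2^(p+1).
So the length lies strictly between consecutive powers of two and is not a power of 2; uv²xy²z ∉ L.

This contradicts the CFL pumping lemma, which requires uv^i xy^i z ∈ L for all i ≥ 0.
Hence L = {a^(2^n) : n ≥ 0} is not context-free. ∎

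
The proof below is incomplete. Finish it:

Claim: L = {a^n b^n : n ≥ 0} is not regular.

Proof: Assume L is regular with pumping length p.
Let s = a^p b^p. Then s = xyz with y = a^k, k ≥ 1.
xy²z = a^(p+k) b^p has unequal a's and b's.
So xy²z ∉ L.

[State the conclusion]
This contradicts the pumping lemma for regular languages,
which guarantees xy^i z ∈ L for all i ≥ 0.

Since our assumption that L is regular leads to a contradiction,
we conclude that L = {a^n b^n : n ≥ 0} is NOT regular. ∎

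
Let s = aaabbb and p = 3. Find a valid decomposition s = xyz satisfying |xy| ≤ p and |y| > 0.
x = 'a', y = 'a', z = 'abbb'

For s = aaabbb and p = 3, one valid decomposition is:
- x = 'a' (length 1)
- y = 'a' (length 1)
- z = 'abbb' (length 4)

Verification:
- xyz = 'a' + 'a' + 'abbb' = aaabbb ✓
- |xy| = 2 ≤ 3 ✓
- |y| = 1 > 0 ✓

All pumping lemma constraints are satisfied.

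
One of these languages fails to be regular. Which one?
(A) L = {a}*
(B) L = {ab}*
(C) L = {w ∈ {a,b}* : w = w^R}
(C) {w ∈ {a,b}* : w = w^R}

(C) L = {w ∈ {a,b}* : w = w^R} is NOT regular.

The pumping lemma can be used to prove this:
After pumping, the string is no longer symmetric

The other languages are regular because they can be recognized by finite automata.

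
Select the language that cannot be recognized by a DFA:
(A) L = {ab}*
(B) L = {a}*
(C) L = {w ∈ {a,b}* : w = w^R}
(C) {w ∈ {a,b}* : w = w^R}

(C) L = {w ∈ {a,b}* : w = w^R} is NOT regular.

The pumping lemma can be used to prove this:
After pumping, the string is no longer symmetric

The other languages are regular because they can be recognized by finite automata.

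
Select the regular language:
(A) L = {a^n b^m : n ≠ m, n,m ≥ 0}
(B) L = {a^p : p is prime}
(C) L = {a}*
(C) {a}*

(C) L = {a}* is regular.

This can be recognized by a finite automaton (DFA/NFA).
Regular expressions like {a}* define regular languages.

The other choices are not regular:
- {a^p : p is prime}: After pumping, the length becomes composite
- {a^n b^m : n ≠ m, n,m ≥ 0}: After pumping a's, we can make n = m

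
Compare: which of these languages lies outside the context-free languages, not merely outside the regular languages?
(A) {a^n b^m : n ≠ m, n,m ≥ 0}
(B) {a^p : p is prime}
(B) {a^p : p is prime}

(B) {a^p : p is prime} requires the CFL pumping lemma.

- {a^n b^m : n ≠ m, n,m ≥ 0} is context-free (but not regular)
  • Can be shown non-regular with the regular pumping lemma
  • After pumping a's, we can make n = m

- {a^p : p is prime} is NOT context-free
  • Requires the CFL pumping lemma to prove
  • The CFL pumping lemma also fails because prime gaps are unbounded

The CFL pumping lemma is "stronger" in that it can prove non-membership
in the larger class of context-free languages.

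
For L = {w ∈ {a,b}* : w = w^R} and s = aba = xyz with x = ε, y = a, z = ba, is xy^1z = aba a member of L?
Yes

xy¹z = ε · a · ba = aba.
aba reversed is aba, the same string, so it is a palindrome and is in L.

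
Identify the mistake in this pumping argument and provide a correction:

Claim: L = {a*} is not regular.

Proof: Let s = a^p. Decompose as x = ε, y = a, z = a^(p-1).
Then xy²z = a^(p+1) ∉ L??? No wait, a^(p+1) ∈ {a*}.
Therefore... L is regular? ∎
Error: The proof attempts to show a*  is not regular, but a* IS regular!

Correction: a* is a regular language (recognized by a simple DFA with one accepting state and self-loop on 'a'). The pumping lemma can only prove non-regularity, not regularity. For regular languages, pumping always works.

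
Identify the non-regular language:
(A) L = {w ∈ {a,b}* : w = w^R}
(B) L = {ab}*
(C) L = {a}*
(A) {w ∈ {a,b}* : w = w^R}

(A) L = {w ∈ {a,b}* : w = w^R} is NOT regular.

The pumping lemma can be used to prove this:
After pumping, the string is no longer symmetric

The other languages are regular because they can be recognized by finite automata.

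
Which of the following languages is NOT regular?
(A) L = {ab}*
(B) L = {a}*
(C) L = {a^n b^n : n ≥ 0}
(C) {a^n b^n : n ≥ 0}

(C) L = {a^n b^n : n ≥ 0} is NOT regular.

The pumping lemma can be used to prove this:
After pumping, the number of a's and b's become unequal

The other languages are regular because they can be recognized by finite automata.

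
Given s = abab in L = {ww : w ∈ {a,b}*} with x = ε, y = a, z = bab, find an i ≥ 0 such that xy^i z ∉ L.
i = 0

xy⁰z = ε · ε · bab = bab; bab has odd length 3, so it cannot be written as ww and is not in L.
(Other choices also work, e.g. i = 2, 3; only i = 1 is guaranteed to stay in L since xy¹z = s.)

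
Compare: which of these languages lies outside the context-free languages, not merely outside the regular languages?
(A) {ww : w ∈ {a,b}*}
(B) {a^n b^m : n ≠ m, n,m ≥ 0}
(A) {ww : w ∈ {a,b}*}

(A) {ww : w ∈ {a,b}*} requires the CFL pumping lemma.

- {a^n b^m : n ≠ m, n,m ≥ 0} is context-free (but not regular)
  • Can be shown non-regular with the regular pumping lemma
  • After pumping a's, we can make n = m

- {ww : w ∈ {a,b}*} is NOT context-free
  • Requires the CFL pumping lemma to prove
  • Cannot verify equality of two arbitrary substrings

The CFL pumping lemma is "stronger" in that it can prove non-membership
in the larger class of context-free languages.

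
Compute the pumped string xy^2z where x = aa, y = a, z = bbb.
aaaabbb

Given x = 'aa', y = 'a', z = 'bbb' and i = 2:

xy^2z = x + y·y·...·y (2 times) + z
       = 'aa' + 'a'^2 + 'bbb'
       = 'aa' + 'aa' + 'bbb'
       = 'aaaabbb'

The pumped string is 'aaaabbb' with length 7.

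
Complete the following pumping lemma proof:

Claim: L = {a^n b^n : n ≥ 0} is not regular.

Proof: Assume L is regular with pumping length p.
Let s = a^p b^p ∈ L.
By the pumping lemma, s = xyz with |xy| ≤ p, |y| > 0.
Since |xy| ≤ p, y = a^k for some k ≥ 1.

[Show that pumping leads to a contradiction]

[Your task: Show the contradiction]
Consider xy²z = a^(p+k) b^p.

Since k ≥ 1, we have p + k > p.
So xy²z has more a's than b's: (p+k) a's vs p b's.
This means xy²z ∉ L because a^n b^n requires equal counts.

This contradicts the pumping lemma which states xy²z ∈ L.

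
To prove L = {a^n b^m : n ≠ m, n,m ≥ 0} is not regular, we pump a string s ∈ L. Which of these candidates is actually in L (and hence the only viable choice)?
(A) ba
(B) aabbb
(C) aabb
(B) aabbb

The pumping lemma is applied to a string s that lies in L, so first check membership of each option:
- (A) ba has an a after a b, so it is not of the form a^n b^m and is not in L ✗
- (B) aabbb = a^2 b^3 with 2 ≠ 3, so it is in L ✓
- (C) aabb = a^2 b^2 has n = m = 2, so it is not in L ✗

Only (B) aabbb is in L, so it is the only candidate that could play the role of s.
(In a complete proof one picks s in terms of the pumping length p so that |s| ≥ p is guaranteed; a fixed string like aabbb illustrates the shape of such an s.)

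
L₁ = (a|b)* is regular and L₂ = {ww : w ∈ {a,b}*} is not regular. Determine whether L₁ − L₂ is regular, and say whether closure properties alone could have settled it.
No — L₁ − L₂ is not regular.

L₁ − L₂ is the complement of {ww} within {a,b}*. If it were regular, its complement {ww} would be regular as well (regular languages are closed under complement) — contradiction. So L₁ − L₂ is not regular.

Note that the bare facts "L₁ regular, L₂ non-regular" do not settle the question by themselves: the closure of regular languages under ∪, ∩, complement and difference applies only when BOTH operands are regular. With a non-regular operand the result can come out regular or non-regular depending on the specific languages, so one has to work out L₁ − L₂ for this particular pair, as above.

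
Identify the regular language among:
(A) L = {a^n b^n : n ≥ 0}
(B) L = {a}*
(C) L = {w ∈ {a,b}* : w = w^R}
(B) {a}*

(B) L = {a}* is regular.

This can be recognized by a finite automaton (DFA/NFA).
Regular expressions like {a}* define regular languages.

The other choices are not regular:
- {a^n b^n : n ≥ 0}: After pumping, the number of a's and b's become unequal
- {w ∈ {a,b}* : w = w^R}: After pumping, the string is no longer symmetric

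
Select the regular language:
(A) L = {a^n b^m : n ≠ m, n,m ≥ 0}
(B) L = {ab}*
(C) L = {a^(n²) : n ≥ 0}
(B) {ab}*

(B) L = {ab}* is regular.

This can be recognized by a finite automaton (DFA/NFA).
Regular expressions like {ab}* define regular languages.

The other choices are not regular:
- {a^n b^m : n ≠ m, n,m ≥ 0}: After pumping a's, we can make n = m
- {a^(n²) : n ≥ 0}: After pumping, length is no longer a perfect square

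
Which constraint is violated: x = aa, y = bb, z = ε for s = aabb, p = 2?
Violated: |xy| ≤ p

The decomposition x = aa, y = bb, z = ε for s = aabb with p = 2
violates the constraint: |xy| ≤ p

|xy| = |aabb| = 4 > 2 = p. The decomposition puts too many characters in xy.

Pumping lemma constraints:
1. xyz = s (decomposition is valid)
2. |xy| ≤ p
3. |y| > 0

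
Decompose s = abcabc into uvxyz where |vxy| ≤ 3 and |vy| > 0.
u='ab', v='c', x='a', y='b', z='c'

For s = abcabc with pumping length p = 3:

One valid decomposition:
- u = 'ab'
- v = 'c'
- x = 'a'
- y = 'b'
- z = 'c'

Verification:
- uvxyz = 'ab' + 'c' + 'a' + 'b' + 'c' = abcabc ✓
- |vxy| = |'cab'| = 3 ≤ 3 ✓
- |vy| = |'cb'| = 2 > 0 ✓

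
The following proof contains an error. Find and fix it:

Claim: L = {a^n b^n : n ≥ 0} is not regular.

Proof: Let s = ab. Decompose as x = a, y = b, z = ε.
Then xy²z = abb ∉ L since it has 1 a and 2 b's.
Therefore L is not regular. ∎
Error: The string s = ab might be shorter than the pumping length p.

Correction: Choose s = a^p b^p to ensure |s| ≥ p. Also, the decomposition is wrong: with |xy| ≤ p, y cannot include b's when s starts with p a's.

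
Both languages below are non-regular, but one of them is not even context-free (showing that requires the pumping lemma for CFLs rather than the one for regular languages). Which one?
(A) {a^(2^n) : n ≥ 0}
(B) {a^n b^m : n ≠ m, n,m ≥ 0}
(A) {a^(2^n) : n ≥ 0}

(A) {a^(2^n) : n ≥ 0} requires the CFL pumping lemma.

- {a^n b^m : n ≠ m, n,m ≥ 0} is context-free (but not regular)
  • Can be shown non-regular with the regular pumping lemma
  • After pumping a's, we can make n = m

- {a^(2^n) : n ≥ 0} is NOT context-free
  • Requires the CFL pumping lemma to prove
  • Gaps between powers of 2 grow exponentially

The CFL pumping lemma is "stronger" in that it can prove non-membership
in the larger class of context-free languages.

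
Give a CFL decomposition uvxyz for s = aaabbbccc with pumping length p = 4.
u='aa', v='a', x='bb', y='b', z='ccc'

For s = aaabbbccc with pumping length p = 4:

One valid decomposition:
- u = 'aa'
- v = 'a'
- x = 'bb'
- y = 'b'
- z = 'ccc'

Verification:
- uvxyz = 'aa' + 'a' + 'bb' + 'b' + 'ccc' = aaabbbccc ✓
- |vxy| = |'abbb'| = 4 ≤ 4 ✓
- |vy| = |'ab'| = 2 > 0 ✓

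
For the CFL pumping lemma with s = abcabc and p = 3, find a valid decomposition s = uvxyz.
u='ab', v='c', x='a', y='b', z='c'

For s = abcabc with pumping length p = 3:

One valid decomposition:
- u = 'ab'
- v = 'c'
- x = 'a'
- y = 'b'
- z = 'c'

Verification:
- uvxyz = 'ab' + 'c' + 'a' + 'b' + 'c' = abcabc ✓
- |vxy| = |'cab'| = 3 ≤ 3 ✓
- |vy| = |'cb'| = 2 > 0 ✓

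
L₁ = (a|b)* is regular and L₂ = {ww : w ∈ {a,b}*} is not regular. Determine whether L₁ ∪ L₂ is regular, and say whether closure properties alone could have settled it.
Yes — L₁ ∪ L₂ is regular.

{ww} ⊆ (a|b)*, so L₁ ∪ L₂ = (a|b)*, which is regular.

Note that the bare facts "L₁ regular, L₂ non-regular" do not settle the question by themselves: the closure of regular languages under ∪, ∩, complement and difference applies only when BOTH operands are regular. With a non-regular operand the result can come out regular or non-regular depending on the specific languages, so one has to work out L₁ ∪ L₂ for this particular pair, as above.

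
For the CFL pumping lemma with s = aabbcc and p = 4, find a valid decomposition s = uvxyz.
u='a', v='a', x='bb', y='c', z='c'

For s = aabbcc with pumping length p = 4:

One valid decomposition:
- u = 'a'
- v = 'a'
- x = 'bb'
- y = 'c'
- z = 'c'

Verification:
- uvxyz = 'a' + 'a' + 'bb' + 'c' + 'c' = aabbcc ✓
- |vxy| = |'abbc'| = 4 ≤ 4 ✓
- |vy| = |'ac'| = 2 > 0 ✓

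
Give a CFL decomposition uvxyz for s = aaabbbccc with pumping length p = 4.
u='aa', v='a', x='bb', y='b', z='ccc'

For s = aaabbbccc with pumping length p = 4:

One valid decomposition:
- u = 'aa'
- v = 'a'
- x = 'bb'
- y = 'b'
- z = 'ccc'

Verification:
- uvxyz = 'aa' + 'a' + 'bb' + 'b' + 'ccc' = aaabbbccc ✓
- |vxy| = |'abbb'| = 4 ≤ 4 ✓
- |vy| = |'ab'| = 2 > 0 ✓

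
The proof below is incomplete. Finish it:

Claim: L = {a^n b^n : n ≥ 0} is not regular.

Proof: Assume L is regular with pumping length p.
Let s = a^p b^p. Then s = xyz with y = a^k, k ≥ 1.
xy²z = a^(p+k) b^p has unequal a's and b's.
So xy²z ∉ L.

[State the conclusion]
This contradicts the pumping lemma for regular languages,
which guarantees xy^i z ∈ L for all i ≥ 0.

Since our assumption that L is regular leads to a contradiction,
we conclude that L = {a^n b^n : n ≥ 0} is NOT regular. ∎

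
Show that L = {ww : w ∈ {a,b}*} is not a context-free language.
Assume for contradiction that L is context-free, and let p ≥ 1 be the pumping length given by the pumping lemma for CFLs.
Choose s = a^p b^p a^p b^p. Then s ∈ L (take w = a^p b^p) and |s| = 4p ≥ p.
By the CFL pumping lemma, s = uvxyz for some u, v, x, y, z with |vxy| ≤ p, |vy| ≥ 1, and uv^i xy^i z ∈ L for every i ≥ 0.

Write s as four blocks A₁ B₁ A₂ B₂ with A₁ = A₂ = a^p and B₁ = B₂ = b^p. Since |vxy| ≤ p, the window vxy lies inside at most two adjacent blocks. Take i = 0 and let t = uxz, so |t| = 4p − |vy| with 1 ≤ |vy| ≤ p. If |t| is odd, t ∉ L immediately, so assume |vy| is even (hence |vy| ≥ 2) and |t|/2 = 2p − |vy|/2, which satisfies p ≤ |t|/2 ≤ 2p − 1.

Case 1 (vxy inside A₁B₁): t = a^(p−j) b^(p−l) a^p b^p with j + l = |vy|. The second half of t has length < 2p, so it is a suffix of the trailing a^p b^p and ends in b; the first half is a^(p−j) b^(p−l) a^((j+l)/2), which ends in a because (j+l)/2 ≥ 1. The halves differ, so t ∉ L.

Case 2 (vxy inside B₁A₂, straddling the middle): t = a^p b^(p−j) a^(p−l) b^p with j + l = |vy|. If t = ww, then w is a prefix of t of length ≥ p, so w begins with a^p; and w is a suffix of t of length ≥ p, so w ends with b^p. That forces |w| ≥ 2p, contradicting |w| = |t|/2 ≤ 2p − 1. So t ∉ L.

Case 3 (vxy inside A₂B₂): t = a^p b^p a^(p−j) b^(p−l) with j + l = |vy|. The first half of t is a prefix of a^p b^p, so it begins with a; the second half is b^((j+l)/2) a^(p−j) b^(p−l), which begins with b. The halves differ, so t ∉ L.

In every case uv⁰xy⁰z = uxz ∉ L.

This contradicts the CFL pumping lemma, which requires uv^i xy^i z ∈ L for all i ≥ 0.
Hence L = {ww : w ∈ {a,b}*} is not context-free. ∎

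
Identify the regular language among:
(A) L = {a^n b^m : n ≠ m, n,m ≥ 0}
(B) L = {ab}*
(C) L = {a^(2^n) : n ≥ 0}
(B) {ab}*

(B) L = {ab}* is regular.

This can be recognized by a finite automaton (DFA/NFA).
Regular expressions like {ab}* define regular languages.

The other choices are not regular:
- {a^n b^m : n ≠ m, n,m ≥ 0}: After pumping a's, we can make n = m
- {a^(2^n) : n ≥ 0}: After pumping, length is no longer a power of 2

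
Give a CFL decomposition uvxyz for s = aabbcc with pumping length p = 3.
u='aa', v='b', x='b', y='c', z='c'

For s = aabbcc with pumping length p = 3:

One valid decomposition:
- u = 'aa'
- v = 'b'
- x = 'b'
- y = 'c'
- z = 'c'

Verification:
- uvxyz = 'aa' + 'b' + 'b' + 'c' + 'c' = aabbcc ✓
- |vxy| = |'bbc'| = 3 ≤ 3 ✓
- |vy| = |'bc'| = 2 > 0 ✓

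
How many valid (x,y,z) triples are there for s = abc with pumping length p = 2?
3

For s = 'abc' with pumping length p = 2:

Constraints: |xy| ≤ 2, |y| > 0

Valid decompositions (|xy| ≤ p, |y| ≥ 1):
  • x='', y='a', z='bc'
  • x='a', y='b', z='c'
  • x='', y='ab', z='c'

Total count: 3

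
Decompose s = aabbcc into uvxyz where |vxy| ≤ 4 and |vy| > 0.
u='a', v='a', x='bb', y='c', z='c'

For s = aabbcc with pumping length p = 4:

One valid decomposition:
- u = 'a'
- v = 'a'
- x = 'bb'
- y = 'c'
- z = 'c'

Verification:
- uvxyz = 'a' + 'a' + 'bb' + 'c' + 'c' = aabbcc ✓
- |vxy| = |'abbc'| = 4 ≤ 4 ✓
- |vy| = |'ac'| = 2 > 0 ✓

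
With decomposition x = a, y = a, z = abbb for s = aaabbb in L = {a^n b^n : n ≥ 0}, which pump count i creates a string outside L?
i = 0

xy⁰z = a · ε · abbb = aabbb; aabbb has 2 a's and 3 b's; 2 ≠ 3, so it is not in L.
(Other choices also work, e.g. i = 2, 3; only i = 1 is guaranteed to stay in L since xy¹z = s.)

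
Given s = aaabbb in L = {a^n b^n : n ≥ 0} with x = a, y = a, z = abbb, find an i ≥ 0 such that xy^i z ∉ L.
i = 2

xy²z = a · aa · abbb = aaaabbb; aaaabbb has 4 a's and 3 b's; 4 ≠ 3, so it is not in L.
(Other choices also work, e.g. i = 0, 3; only i = 1 is guaranteed to stay in L since xy¹z = s.)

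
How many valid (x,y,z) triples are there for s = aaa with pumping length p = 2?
3

For s = 'aaa' with pumping length p = 2:

Constraints: |xy| ≤ 2, |y| > 0

Valid decompositions (|xy| ≤ p, |y| ≥ 1):
  • x='', y='a', z='aa'
  • x='a', y='a', z='a'
  • x='', y='aa', z='a'

Total count: 3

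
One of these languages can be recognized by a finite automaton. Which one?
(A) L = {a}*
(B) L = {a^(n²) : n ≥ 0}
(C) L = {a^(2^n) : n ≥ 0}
(A) {a}*

(A) L = {a}* is regular.

This can be recognized by a finite automaton (DFA/NFA).
Regular expressions like {a}* define regular languages.

The other choices are not regular:
- {a^(2^n) : n ≥ 0}: After pumping, length is no longer a power of 2
- {a^(n²) : n ≥ 0}: After pumping, length is no longer a perfect square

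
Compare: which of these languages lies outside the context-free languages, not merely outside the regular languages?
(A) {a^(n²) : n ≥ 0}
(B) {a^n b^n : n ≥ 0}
(A) {a^(n²) : n ≥ 0}

(A) {a^(n²) : n ≥ 0} requires the CFL pumping lemma.

- {a^n b^n : n ≥ 0} is context-free (but not regular)
  • Can be shown non-regular with the regular pumping lemma
  • After pumping, the number of a's and b's become unequal

- {a^(n²) : n ≥ 0} is NOT context-free
  • Requires the CFL pumping lemma to prove
  • Gaps between squares grow unboundedly

The CFL pumping lemma is "stronger" in that it can prove non-membership
in the larger class of context-free languages.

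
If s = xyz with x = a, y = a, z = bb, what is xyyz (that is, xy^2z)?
aaabb

Given x = 'a', y = 'a', z = 'bb' and i = 2:

xy^2z = x + y·y·...·y (2 times) + z
       = 'a' + 'a'^2 + 'bb'
       = 'a' + 'aa' + 'bb'
       = 'aaabb'

The pumped string is 'aaabb' with length 5.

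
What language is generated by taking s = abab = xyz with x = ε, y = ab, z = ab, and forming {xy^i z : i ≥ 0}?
{xy^i z : i ≥ 0} = {(ab)^(i+1) : i ≥ 0} = {ab, abab, ababab, ...}

With x = ε, y = ab, z = ab: Pumping 'ab' gives strings of alternating a's and b's.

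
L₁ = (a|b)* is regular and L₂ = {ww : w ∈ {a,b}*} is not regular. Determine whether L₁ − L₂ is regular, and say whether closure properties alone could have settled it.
No — L₁ − L₂ is not regular.

L₁ − L₂ is the complement of {ww} within {a,b}*. If it were regular, its complement {ww} would be regular as well (regular languages are closed under complement) — contradiction. So L₁ − L₂ is not regular.

Note that the bare facts "L₁ regular, L₂ non-regular" do not settle the question by themselves: the closure of regular languages under ∪, ∩, complement and difference applies only when BOTH operands are regular. With a non-regular operand the result can come out regular or non-regular depending on the specific languages, so one has to work out L₁ − L₂ for this particular pair, as above.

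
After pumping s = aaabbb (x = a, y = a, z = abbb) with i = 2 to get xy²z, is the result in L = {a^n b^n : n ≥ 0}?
No

xy²z = a · aa · abbb = aaaabbb.
aaaabbb has 4 a's and 3 b's; 4 ≠ 3, so it is not in L.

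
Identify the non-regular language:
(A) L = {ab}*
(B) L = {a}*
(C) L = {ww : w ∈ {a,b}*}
(C) {ww : w ∈ {a,b}*}

(C) L = {ww : w ∈ {a,b}*} is NOT regular.

The pumping lemma can be used to prove this:
After pumping, the two halves no longer match

The other languages are regular because they can be recognized by finite automata.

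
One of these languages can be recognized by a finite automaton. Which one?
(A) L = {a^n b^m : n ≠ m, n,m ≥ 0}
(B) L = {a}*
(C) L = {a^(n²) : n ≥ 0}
(B) {a}*

(B) L = {a}* is regular.

This can be recognized by a finite automaton (DFA/NFA).
Regular expressions like {a}* define regular languages.

The other choices are not regular:
- {a^n b^m : n ≠ m, n,m ≥ 0}: After pumping a's, we can make n = m
- {a^(n²) : n ≥ 0}: After pumping, length is no longer a perfect square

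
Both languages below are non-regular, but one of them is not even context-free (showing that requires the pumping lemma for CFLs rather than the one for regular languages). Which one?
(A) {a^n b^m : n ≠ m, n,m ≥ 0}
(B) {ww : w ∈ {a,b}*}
(B) {ww : w ∈ {a,b}*}

(B) {ww : w ∈ {a,b}*} requires the CFL pumping lemma.

- {a^n b^m : n ≠ m, n,m ≥ 0} is context-free (but not regular)
  • Can be shown non-regular with the regular pumping lemma
  • After pumping a's, we can make n = m

- {ww : w ∈ {a,b}*} is NOT context-free
  • Requires the CFL pumping lemma to prove
  • Even a PDA cannot compare two arbitrary halves symbol by symbol; CFL pumping on a^p b^p a^p b^p fails

The CFL pumping lemma is "stronger" in that it can prove non-membership
in the larger class of context-free languages.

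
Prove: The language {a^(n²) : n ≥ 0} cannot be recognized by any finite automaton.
Assume for contradiction that L is regular, and let p ≥ 1 be the pumping length given by the pumping lemma.
Choose s = a^(p²). Then s ∈ L and |s| = p² ≥ p.
By the pumping lemma, s = xyz for some x, y, z with |xy| ≤ p, |y| ≥ 1, and xy^i z ∈ L for every i ≥ 0.
Here y = a^k for some k with 1 ≤ k ≤ |xy| ≤ p.

Take i = 2: |xy²z| = p² + k.
Now p² < p² + k ≤ p² + p < p² + 2p + 1 = (p + 1)².
So |xy²z| lies strictly between the consecutive squares p² and (p + 1)², hence is not a perfect square, and xy²z ∉ L.

This contradicts the pumping lemma, which requires xy^i z ∈ L for all i ≥ 0.
Hence L = {a^(n²) : n ≥ 0} is not regular. ∎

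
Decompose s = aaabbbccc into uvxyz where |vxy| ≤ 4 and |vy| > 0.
u='aa', v='a', x='bb', y='b', z='ccc'

For s = aaabbbccc with pumping length p = 4:

One valid decomposition:
- u = 'aa'
- v = 'a'
- x = 'bb'
- y = 'b'
- z = 'ccc'

Verification:
- uvxyz = 'aa' + 'a' + 'bb' + 'b' + 'ccc' = aaabbbccc ✓
- |vxy| = |'abbb'| = 4 ≤ 4 ✓
- |vy| = |'ab'| = 2 > 0 ✓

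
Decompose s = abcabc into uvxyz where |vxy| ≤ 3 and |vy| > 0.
u='ab', v='c', x='a', y='b', z='c'

For s = abcabc with pumping length p = 3:

One valid decomposition:
- u = 'ab'
- v = 'c'
- x = 'a'
- y = 'b'
- z = 'c'

Verification:
- uvxyz = 'ab' + 'c' + 'a' + 'b' + 'c' = abcabc ✓
- |vxy| = |'cab'| = 3 ≤ 3 ✓
- |vy| = |'cb'| = 2 > 0 ✓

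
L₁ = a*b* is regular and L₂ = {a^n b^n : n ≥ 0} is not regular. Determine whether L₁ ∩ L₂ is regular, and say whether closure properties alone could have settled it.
No — L₁ ∩ L₂ is not regular.

Every string a^n b^n already lies in a*b*, so L₁ ∩ L₂ = {a^n b^n : n ≥ 0} = L₂ itself, which is the standard non-regular language (pump s = a^p b^p).

Note that the bare facts "L₁ regular, L₂ non-regular" do not settle the question by themselves: the closure of regular languages under ∪, ∩, complement and difference applies only when BOTH operands are regular. With a non-regular operand the result can come out regular or non-regular depending on the specific languages, so one has to work out L₁ ∩ L₂ for this particular pair, as above.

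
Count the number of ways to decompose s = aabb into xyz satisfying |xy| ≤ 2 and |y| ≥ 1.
3

For s = 'aabb' with pumping length p = 2:

Constraints: |xy| ≤ 2, |y| > 0

Valid decompositions (|xy| ≤ p, |y| ≥ 1):
  • x='', y='a', z='abb'
  • x='a', y='a', z='bb'
  • x='', y='aa', z='bb'

Total count: 3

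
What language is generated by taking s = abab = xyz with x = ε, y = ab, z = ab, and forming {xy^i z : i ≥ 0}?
{xy^i z : i ≥ 0} = {(ab)^(i+1) : i ≥ 0} = {ab, abab, ababab, ...}

With x = ε, y = ab, z = ab: Pumping 'ab' gives strings of alternating a's and b's.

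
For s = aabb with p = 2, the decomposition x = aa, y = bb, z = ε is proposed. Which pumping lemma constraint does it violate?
Violated: |xy| ≤ p

The decomposition x = aa, y = bb, z = ε for s = aabb with p = 2
violates the constraint: |xy| ≤ p

|xy| = |aabb| = 4 > 2 = p. The decomposition puts too many characters in xy.

Pumping lemma constraints:
1. xyz = s (decomposition is valid)
2. |xy| ≤ p
3. |y| > 0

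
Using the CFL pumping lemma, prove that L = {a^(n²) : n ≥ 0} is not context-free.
Assume for contradiction that L is context-free, and let p ≥ 1 be the pumping length given by the pumping lemma for CFLs.
Choose s = a^(p²). Then s ∈ L and |s| = p² ≥ p.
By the CFL pumping lemma, s = uvxyz for some u, v, x, y, z with |vxy| ≤ p, |vy| ≥ 1, and uv^i xy^i z ∈ L for every i ≥ 0.
All symbols are a's, so only lengths matter: let k = |vy|, with 1 ≤ k ≤ |vxy| ≤ p.

Take i = 2: |uv²xy²z| = p² + k, and p² < p² + k ≤ p² + p < (p + 1)².
So the length lies strictly between consecutive squares and is not a perfect square; uv²xy²z ∉ L.

This contradicts the CFL pumping lemma, which requires uv^i xy^i z ∈ L for all i ≥ 0.
Hence L = {a^(n²) : n ≥ 0} is not context-free. ∎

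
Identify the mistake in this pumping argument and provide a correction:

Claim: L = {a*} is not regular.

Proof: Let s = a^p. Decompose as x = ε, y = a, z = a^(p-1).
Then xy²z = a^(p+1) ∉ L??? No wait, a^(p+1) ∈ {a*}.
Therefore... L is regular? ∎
Error: The proof attempts to show a*  is not regular, but a* IS regular!

Correction: a* is a regular language (recognized by a simple DFA with one accepting state and self-loop on 'a'). The pumping lemma can only prove non-regularity, not regularity. For regular languages, pumping always works.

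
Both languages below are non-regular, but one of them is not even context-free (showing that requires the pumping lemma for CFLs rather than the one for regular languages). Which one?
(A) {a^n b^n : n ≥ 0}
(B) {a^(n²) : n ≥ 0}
(B) {a^(n²) : n ≥ 0}

(B) {a^(n²) : n ≥ 0} requires the CFL pumping lemma.

- {a^n b^n : n ≥ 0} is context-free (but not regular)
  • Can be shown non-regular with the regular pumping lemma
  • After pumping, the number of a's and b's become unequal

- {a^(n²) : n ≥ 0} is NOT context-free
  • Requires the CFL pumping lemma to prove
  • Gaps between squares grow unboundedly

The CFL pumping lemma is "stronger" in that it can prove non-membership
in the larger class of context-free languages.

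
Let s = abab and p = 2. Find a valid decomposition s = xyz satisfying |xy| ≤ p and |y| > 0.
x = 'a', y = 'b', z = 'ab'

For s = abab and p = 2, one valid decomposition is:
- x = 'a' (length 1)
- y = 'b' (length 1)
- z = 'ab' (length 2)

Verification:
- xyz = 'a' + 'b' + 'ab' = abab ✓
- |xy| = 2 ≤ 2 ✓
- |y| = 1 > 0 ✓

All pumping lemma constraints are satisfied.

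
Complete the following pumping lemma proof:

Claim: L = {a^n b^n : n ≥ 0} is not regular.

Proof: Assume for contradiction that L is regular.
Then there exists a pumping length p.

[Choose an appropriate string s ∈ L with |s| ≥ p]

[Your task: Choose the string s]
s = a^p b^p

This string is in L (has equal a's and b's) and has length 2p ≥ p.
Any decomposition xyz with |xy| ≤ p means y consists only of a's,
so pumping will unbalance the counts.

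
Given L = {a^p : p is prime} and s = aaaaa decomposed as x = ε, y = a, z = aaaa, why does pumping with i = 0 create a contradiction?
xy⁰z = aaaa ∉ L

Pumping with i = 0 replaces y = a by y⁰ = ε:
- Original: s = xyz = aaaaa; aaaaa has length 5, which is prime, so it is in L
- Pumped: xy⁰z = ε · ε · aaaa = aaaa
- aaaa has length 4 = 2 × 2, which is not prime, so it is not in L

The pumping lemma would require xy⁰z ∈ L, so this decomposition yields a contradiction.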